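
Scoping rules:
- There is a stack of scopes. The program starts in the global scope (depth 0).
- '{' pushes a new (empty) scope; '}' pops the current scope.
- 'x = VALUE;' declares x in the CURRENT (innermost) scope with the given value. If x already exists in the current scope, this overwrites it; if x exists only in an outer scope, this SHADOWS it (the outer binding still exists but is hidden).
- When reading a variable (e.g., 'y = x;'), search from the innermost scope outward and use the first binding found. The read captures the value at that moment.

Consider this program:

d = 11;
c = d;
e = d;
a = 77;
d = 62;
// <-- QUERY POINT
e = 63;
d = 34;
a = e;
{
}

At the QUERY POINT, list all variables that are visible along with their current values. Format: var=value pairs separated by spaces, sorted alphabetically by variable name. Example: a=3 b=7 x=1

Step 1: declare d=11 at depth 0
Step 2: declare c=(read d)=11 at depth 0
Step 3: declare e=(read d)=11 at depth 0
Step 4: declare a=77 at depth 0
Step 5: declare d=62 at depth 0
Visible at query point: a=77 c=11 d=62 e=11

Answer: a=77 c=11 d=62 e=11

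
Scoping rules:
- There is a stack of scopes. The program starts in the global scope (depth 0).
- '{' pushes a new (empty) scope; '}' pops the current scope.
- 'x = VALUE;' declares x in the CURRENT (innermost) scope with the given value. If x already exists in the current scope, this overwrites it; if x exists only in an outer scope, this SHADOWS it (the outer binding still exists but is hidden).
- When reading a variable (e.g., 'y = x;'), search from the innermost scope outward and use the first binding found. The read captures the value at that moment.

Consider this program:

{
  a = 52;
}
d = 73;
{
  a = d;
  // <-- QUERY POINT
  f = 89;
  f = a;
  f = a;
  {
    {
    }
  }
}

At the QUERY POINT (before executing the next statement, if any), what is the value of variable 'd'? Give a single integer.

Answer: 73

Derivation:
Step 1: enter scope (depth=1)
Step 2: declare a=52 at depth 1
Step 3: exit scope (depth=0)
Step 4: declare d=73 at depth 0
Step 5: enter scope (depth=1)
Step 6: declare a=(read d)=73 at depth 1
Visible at query point: a=73 d=73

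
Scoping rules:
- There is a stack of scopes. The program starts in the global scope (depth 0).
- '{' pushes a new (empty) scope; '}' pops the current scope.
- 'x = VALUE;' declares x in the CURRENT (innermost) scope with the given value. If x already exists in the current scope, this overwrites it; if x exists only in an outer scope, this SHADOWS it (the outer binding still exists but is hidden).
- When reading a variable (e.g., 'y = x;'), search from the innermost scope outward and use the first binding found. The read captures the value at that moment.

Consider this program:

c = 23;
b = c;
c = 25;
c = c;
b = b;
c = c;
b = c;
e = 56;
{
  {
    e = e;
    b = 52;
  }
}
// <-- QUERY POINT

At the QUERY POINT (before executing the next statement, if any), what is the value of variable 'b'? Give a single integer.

Step 1: declare c=23 at depth 0
Step 2: declare b=(read c)=23 at depth 0
Step 3: declare c=25 at depth 0
Step 4: declare c=(read c)=25 at depth 0
Step 5: declare b=(read b)=23 at depth 0
Step 6: declare c=(read c)=25 at depth 0
Step 7: declare b=(read c)=25 at depth 0
Step 8: declare e=56 at depth 0
Step 9: enter scope (depth=1)
Step 10: enter scope (depth=2)
Step 11: declare e=(read e)=56 at depth 2
Step 12: declare b=52 at depth 2
Step 13: exit scope (depth=1)
Step 14: exit scope (depth=0)
Visible at query point: b=25 c=25 e=56

Answer: 25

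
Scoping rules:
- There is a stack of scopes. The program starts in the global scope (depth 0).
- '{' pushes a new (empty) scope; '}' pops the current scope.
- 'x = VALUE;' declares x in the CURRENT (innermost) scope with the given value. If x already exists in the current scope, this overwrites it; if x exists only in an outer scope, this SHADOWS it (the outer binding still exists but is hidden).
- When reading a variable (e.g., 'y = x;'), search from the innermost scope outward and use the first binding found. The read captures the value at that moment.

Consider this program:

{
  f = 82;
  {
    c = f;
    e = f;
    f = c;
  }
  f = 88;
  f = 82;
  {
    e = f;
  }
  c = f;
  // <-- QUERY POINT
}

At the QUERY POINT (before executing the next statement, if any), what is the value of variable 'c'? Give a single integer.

Step 1: enter scope (depth=1)
Step 2: declare f=82 at depth 1
Step 3: enter scope (depth=2)
Step 4: declare c=(read f)=82 at depth 2
Step 5: declare e=(read f)=82 at depth 2
Step 6: declare f=(read c)=82 at depth 2
Step 7: exit scope (depth=1)
Step 8: declare f=88 at depth 1
Step 9: declare f=82 at depth 1
Step 10: enter scope (depth=2)
Step 11: declare e=(read f)=82 at depth 2
Step 12: exit scope (depth=1)
Step 13: declare c=(read f)=82 at depth 1
Visible at query point: c=82 f=82

Answer: 82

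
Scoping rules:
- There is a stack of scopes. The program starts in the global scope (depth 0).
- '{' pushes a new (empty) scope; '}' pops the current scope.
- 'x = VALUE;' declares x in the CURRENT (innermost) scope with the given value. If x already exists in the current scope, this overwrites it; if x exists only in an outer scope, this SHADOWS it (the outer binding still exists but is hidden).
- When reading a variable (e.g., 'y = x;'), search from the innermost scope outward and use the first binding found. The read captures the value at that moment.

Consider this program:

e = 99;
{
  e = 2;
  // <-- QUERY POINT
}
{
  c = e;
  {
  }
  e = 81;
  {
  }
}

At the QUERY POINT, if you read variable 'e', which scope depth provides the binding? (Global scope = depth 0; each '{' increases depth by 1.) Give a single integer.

Step 1: declare e=99 at depth 0
Step 2: enter scope (depth=1)
Step 3: declare e=2 at depth 1
Visible at query point: e=2

Answer: 1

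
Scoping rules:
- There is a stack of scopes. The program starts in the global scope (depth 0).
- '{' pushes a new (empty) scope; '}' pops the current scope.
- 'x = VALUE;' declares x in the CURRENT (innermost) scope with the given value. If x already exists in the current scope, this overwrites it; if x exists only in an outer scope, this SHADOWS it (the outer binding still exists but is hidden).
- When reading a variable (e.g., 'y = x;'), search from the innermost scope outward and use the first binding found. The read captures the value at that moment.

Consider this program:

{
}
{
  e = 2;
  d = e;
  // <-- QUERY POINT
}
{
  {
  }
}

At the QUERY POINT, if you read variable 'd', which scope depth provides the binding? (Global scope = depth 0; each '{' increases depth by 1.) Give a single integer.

Answer: 1

Derivation:
Step 1: enter scope (depth=1)
Step 2: exit scope (depth=0)
Step 3: enter scope (depth=1)
Step 4: declare e=2 at depth 1
Step 5: declare d=(read e)=2 at depth 1
Visible at query point: d=2 e=2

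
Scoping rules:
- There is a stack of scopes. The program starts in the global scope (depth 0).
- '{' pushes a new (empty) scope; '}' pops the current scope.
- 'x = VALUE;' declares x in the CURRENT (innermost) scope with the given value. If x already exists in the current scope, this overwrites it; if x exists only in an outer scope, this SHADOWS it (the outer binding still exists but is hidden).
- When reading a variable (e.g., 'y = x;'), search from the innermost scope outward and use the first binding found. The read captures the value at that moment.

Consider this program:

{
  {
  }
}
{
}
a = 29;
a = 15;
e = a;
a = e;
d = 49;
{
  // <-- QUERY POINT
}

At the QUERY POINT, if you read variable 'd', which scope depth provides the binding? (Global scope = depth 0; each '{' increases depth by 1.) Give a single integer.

Answer: 0

Derivation:
Step 1: enter scope (depth=1)
Step 2: enter scope (depth=2)
Step 3: exit scope (depth=1)
Step 4: exit scope (depth=0)
Step 5: enter scope (depth=1)
Step 6: exit scope (depth=0)
Step 7: declare a=29 at depth 0
Step 8: declare a=15 at depth 0
Step 9: declare e=(read a)=15 at depth 0
Step 10: declare a=(read e)=15 at depth 0
Step 11: declare d=49 at depth 0
Step 12: enter scope (depth=1)
Visible at query point: a=15 d=49 e=15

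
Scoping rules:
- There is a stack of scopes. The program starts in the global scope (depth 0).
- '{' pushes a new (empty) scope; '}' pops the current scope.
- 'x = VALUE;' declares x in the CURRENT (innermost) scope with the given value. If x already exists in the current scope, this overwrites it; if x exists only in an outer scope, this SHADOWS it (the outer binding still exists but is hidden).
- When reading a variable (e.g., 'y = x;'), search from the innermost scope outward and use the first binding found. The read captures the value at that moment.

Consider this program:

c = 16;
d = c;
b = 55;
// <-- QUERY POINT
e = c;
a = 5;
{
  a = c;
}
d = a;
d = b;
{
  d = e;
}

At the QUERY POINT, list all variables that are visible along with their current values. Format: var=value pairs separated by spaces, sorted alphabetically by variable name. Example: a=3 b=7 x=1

Answer: b=55 c=16 d=16

Derivation:
Step 1: declare c=16 at depth 0
Step 2: declare d=(read c)=16 at depth 0
Step 3: declare b=55 at depth 0
Visible at query point: b=55 c=16 d=16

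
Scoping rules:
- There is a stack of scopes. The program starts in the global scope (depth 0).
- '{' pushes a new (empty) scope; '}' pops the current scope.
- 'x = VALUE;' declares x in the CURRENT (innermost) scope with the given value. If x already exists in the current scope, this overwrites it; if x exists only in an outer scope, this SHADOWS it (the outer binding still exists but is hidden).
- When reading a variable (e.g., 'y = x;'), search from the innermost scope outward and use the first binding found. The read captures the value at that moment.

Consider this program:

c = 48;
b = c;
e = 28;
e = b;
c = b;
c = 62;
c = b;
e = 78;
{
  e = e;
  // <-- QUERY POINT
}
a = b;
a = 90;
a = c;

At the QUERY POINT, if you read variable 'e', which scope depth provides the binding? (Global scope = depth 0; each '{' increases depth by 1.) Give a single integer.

Answer: 1

Derivation:
Step 1: declare c=48 at depth 0
Step 2: declare b=(read c)=48 at depth 0
Step 3: declare e=28 at depth 0
Step 4: declare e=(read b)=48 at depth 0
Step 5: declare c=(read b)=48 at depth 0
Step 6: declare c=62 at depth 0
Step 7: declare c=(read b)=48 at depth 0
Step 8: declare e=78 at depth 0
Step 9: enter scope (depth=1)
Step 10: declare e=(read e)=78 at depth 1
Visible at query point: b=48 c=48 e=78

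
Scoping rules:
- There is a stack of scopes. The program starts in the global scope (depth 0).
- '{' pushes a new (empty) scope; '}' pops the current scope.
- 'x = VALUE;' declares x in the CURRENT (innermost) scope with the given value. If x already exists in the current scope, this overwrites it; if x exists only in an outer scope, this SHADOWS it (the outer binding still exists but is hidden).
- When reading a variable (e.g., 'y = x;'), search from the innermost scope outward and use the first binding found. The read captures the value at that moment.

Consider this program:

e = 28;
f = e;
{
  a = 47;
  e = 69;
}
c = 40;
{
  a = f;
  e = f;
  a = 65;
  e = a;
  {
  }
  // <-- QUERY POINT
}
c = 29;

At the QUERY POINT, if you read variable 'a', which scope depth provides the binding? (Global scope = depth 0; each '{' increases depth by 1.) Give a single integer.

Answer: 1

Derivation:
Step 1: declare e=28 at depth 0
Step 2: declare f=(read e)=28 at depth 0
Step 3: enter scope (depth=1)
Step 4: declare a=47 at depth 1
Step 5: declare e=69 at depth 1
Step 6: exit scope (depth=0)
Step 7: declare c=40 at depth 0
Step 8: enter scope (depth=1)
Step 9: declare a=(read f)=28 at depth 1
Step 10: declare e=(read f)=28 at depth 1
Step 11: declare a=65 at depth 1
Step 12: declare e=(read a)=65 at depth 1
Step 13: enter scope (depth=2)
Step 14: exit scope (depth=1)
Visible at query point: a=65 c=40 e=65 f=28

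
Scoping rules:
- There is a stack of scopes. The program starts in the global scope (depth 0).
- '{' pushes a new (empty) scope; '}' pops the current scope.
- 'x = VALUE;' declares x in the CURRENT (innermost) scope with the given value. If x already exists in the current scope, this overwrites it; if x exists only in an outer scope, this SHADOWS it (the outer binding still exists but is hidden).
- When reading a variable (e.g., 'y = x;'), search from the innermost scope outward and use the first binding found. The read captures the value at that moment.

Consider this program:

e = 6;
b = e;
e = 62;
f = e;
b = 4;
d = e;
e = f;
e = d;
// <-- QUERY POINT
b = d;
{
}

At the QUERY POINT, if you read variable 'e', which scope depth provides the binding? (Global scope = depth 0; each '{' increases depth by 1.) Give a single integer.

Answer: 0

Derivation:
Step 1: declare e=6 at depth 0
Step 2: declare b=(read e)=6 at depth 0
Step 3: declare e=62 at depth 0
Step 4: declare f=(read e)=62 at depth 0
Step 5: declare b=4 at depth 0
Step 6: declare d=(read e)=62 at depth 0
Step 7: declare e=(read f)=62 at depth 0
Step 8: declare e=(read d)=62 at depth 0
Visible at query point: b=4 d=62 e=62 f=62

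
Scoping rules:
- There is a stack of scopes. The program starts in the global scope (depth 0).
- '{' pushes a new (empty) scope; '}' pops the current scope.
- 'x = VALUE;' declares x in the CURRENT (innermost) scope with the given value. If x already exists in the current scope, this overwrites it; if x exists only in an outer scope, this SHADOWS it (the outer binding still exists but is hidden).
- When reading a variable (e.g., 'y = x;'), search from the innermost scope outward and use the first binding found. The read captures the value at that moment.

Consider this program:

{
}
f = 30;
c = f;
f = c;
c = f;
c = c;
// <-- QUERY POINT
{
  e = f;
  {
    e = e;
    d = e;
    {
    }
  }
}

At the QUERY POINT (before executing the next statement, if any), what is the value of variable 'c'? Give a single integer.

Answer: 30

Derivation:
Step 1: enter scope (depth=1)
Step 2: exit scope (depth=0)
Step 3: declare f=30 at depth 0
Step 4: declare c=(read f)=30 at depth 0
Step 5: declare f=(read c)=30 at depth 0
Step 6: declare c=(read f)=30 at depth 0
Step 7: declare c=(read c)=30 at depth 0
Visible at query point: c=30 f=30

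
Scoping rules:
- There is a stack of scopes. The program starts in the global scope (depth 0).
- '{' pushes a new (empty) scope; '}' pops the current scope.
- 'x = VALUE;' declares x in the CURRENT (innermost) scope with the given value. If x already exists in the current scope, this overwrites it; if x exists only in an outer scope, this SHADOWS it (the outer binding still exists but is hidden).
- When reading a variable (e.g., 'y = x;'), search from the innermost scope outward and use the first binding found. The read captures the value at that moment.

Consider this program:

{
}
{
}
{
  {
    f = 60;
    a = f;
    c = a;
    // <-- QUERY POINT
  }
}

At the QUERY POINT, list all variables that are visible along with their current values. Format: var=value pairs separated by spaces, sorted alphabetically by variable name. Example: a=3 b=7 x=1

Answer: a=60 c=60 f=60

Derivation:
Step 1: enter scope (depth=1)
Step 2: exit scope (depth=0)
Step 3: enter scope (depth=1)
Step 4: exit scope (depth=0)
Step 5: enter scope (depth=1)
Step 6: enter scope (depth=2)
Step 7: declare f=60 at depth 2
Step 8: declare a=(read f)=60 at depth 2
Step 9: declare c=(read a)=60 at depth 2
Visible at query point: a=60 c=60 f=60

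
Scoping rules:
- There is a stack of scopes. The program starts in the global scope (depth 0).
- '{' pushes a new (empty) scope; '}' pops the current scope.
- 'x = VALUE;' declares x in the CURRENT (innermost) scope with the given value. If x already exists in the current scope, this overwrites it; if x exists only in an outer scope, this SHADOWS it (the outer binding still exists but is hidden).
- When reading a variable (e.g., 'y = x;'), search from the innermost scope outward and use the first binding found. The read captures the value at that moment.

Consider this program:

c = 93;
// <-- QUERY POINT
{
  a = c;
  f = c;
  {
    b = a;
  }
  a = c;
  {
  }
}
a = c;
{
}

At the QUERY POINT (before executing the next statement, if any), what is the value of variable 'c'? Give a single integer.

Step 1: declare c=93 at depth 0
Visible at query point: c=93

Answer: 93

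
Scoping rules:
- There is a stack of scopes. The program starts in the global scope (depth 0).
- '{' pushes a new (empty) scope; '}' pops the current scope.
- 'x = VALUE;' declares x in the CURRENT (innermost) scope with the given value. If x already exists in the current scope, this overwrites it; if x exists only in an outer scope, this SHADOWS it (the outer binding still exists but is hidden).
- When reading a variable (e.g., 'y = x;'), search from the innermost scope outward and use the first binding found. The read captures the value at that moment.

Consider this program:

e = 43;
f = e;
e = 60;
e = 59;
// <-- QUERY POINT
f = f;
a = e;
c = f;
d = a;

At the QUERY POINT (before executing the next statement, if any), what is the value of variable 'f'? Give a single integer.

Answer: 43

Derivation:
Step 1: declare e=43 at depth 0
Step 2: declare f=(read e)=43 at depth 0
Step 3: declare e=60 at depth 0
Step 4: declare e=59 at depth 0
Visible at query point: e=59 f=43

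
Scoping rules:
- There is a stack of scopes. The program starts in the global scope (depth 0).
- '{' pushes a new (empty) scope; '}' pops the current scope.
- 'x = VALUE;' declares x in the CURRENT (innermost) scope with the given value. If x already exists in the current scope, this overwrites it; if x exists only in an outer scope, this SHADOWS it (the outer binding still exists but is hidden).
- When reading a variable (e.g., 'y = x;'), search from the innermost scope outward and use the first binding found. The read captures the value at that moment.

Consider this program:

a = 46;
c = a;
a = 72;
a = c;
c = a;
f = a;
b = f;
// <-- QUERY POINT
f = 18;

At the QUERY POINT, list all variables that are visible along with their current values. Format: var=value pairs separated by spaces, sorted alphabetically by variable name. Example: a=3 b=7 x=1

Answer: a=46 b=46 c=46 f=46

Derivation:
Step 1: declare a=46 at depth 0
Step 2: declare c=(read a)=46 at depth 0
Step 3: declare a=72 at depth 0
Step 4: declare a=(read c)=46 at depth 0
Step 5: declare c=(read a)=46 at depth 0
Step 6: declare f=(read a)=46 at depth 0
Step 7: declare b=(read f)=46 at depth 0
Visible at query point: a=46 b=46 c=46 f=46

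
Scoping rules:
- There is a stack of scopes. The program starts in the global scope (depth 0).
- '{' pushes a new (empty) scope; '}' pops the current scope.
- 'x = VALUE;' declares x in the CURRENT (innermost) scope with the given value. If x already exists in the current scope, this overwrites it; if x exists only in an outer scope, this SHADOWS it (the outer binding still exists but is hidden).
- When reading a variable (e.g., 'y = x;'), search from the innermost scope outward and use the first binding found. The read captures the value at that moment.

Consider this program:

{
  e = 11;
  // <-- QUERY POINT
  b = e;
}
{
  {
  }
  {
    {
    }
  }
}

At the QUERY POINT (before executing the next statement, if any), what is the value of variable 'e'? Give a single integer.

Step 1: enter scope (depth=1)
Step 2: declare e=11 at depth 1
Visible at query point: e=11

Answer: 11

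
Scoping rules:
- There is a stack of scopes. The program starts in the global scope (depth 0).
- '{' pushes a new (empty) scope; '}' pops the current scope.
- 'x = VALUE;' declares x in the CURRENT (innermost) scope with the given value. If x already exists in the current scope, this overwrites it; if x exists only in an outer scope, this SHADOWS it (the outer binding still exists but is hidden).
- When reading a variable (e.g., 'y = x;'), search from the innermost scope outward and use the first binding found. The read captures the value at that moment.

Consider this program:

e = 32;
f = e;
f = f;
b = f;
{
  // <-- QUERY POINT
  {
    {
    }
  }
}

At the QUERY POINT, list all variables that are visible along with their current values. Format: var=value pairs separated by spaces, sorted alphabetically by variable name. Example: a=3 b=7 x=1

Step 1: declare e=32 at depth 0
Step 2: declare f=(read e)=32 at depth 0
Step 3: declare f=(read f)=32 at depth 0
Step 4: declare b=(read f)=32 at depth 0
Step 5: enter scope (depth=1)
Visible at query point: b=32 e=32 f=32

Answer: b=32 e=32 f=32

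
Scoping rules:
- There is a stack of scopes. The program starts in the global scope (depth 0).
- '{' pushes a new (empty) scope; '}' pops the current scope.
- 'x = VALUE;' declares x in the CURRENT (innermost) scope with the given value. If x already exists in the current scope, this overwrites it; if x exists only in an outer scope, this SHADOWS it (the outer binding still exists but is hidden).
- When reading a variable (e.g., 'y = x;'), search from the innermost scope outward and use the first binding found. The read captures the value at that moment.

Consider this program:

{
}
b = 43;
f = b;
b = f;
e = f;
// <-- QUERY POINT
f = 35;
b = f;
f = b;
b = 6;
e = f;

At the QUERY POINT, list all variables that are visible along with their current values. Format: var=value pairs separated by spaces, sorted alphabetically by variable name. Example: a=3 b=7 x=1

Answer: b=43 e=43 f=43

Derivation:
Step 1: enter scope (depth=1)
Step 2: exit scope (depth=0)
Step 3: declare b=43 at depth 0
Step 4: declare f=(read b)=43 at depth 0
Step 5: declare b=(read f)=43 at depth 0
Step 6: declare e=(read f)=43 at depth 0
Visible at query point: b=43 e=43 f=43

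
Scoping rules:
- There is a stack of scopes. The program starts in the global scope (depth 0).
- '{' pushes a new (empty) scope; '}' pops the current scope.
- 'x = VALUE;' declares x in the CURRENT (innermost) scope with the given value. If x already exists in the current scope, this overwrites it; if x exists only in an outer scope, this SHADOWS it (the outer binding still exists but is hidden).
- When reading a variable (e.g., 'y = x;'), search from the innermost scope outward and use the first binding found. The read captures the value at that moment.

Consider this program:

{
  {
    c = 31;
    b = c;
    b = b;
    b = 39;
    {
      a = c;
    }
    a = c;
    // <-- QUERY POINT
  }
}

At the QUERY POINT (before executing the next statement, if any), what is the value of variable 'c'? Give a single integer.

Answer: 31

Derivation:
Step 1: enter scope (depth=1)
Step 2: enter scope (depth=2)
Step 3: declare c=31 at depth 2
Step 4: declare b=(read c)=31 at depth 2
Step 5: declare b=(read b)=31 at depth 2
Step 6: declare b=39 at depth 2
Step 7: enter scope (depth=3)
Step 8: declare a=(read c)=31 at depth 3
Step 9: exit scope (depth=2)
Step 10: declare a=(read c)=31 at depth 2
Visible at query point: a=31 b=39 c=31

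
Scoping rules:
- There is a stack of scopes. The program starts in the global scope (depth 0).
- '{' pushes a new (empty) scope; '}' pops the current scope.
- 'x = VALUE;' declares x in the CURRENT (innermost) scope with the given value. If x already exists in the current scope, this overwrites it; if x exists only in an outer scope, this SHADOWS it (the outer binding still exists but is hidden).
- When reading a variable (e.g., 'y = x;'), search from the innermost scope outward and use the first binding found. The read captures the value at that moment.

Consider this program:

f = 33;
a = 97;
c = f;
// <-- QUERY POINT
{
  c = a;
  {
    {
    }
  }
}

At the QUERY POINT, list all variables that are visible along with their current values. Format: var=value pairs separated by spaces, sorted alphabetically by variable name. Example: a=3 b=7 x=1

Step 1: declare f=33 at depth 0
Step 2: declare a=97 at depth 0
Step 3: declare c=(read f)=33 at depth 0
Visible at query point: a=97 c=33 f=33

Answer: a=97 c=33 f=33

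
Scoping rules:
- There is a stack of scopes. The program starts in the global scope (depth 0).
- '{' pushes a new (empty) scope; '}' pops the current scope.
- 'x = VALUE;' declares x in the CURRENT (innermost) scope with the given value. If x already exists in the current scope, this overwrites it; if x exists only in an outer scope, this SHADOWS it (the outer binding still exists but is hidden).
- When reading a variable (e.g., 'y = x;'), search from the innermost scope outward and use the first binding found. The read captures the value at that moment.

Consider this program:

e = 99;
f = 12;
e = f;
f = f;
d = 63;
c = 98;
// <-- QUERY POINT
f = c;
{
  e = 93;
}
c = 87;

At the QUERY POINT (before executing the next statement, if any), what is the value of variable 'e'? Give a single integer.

Answer: 12

Derivation:
Step 1: declare e=99 at depth 0
Step 2: declare f=12 at depth 0
Step 3: declare e=(read f)=12 at depth 0
Step 4: declare f=(read f)=12 at depth 0
Step 5: declare d=63 at depth 0
Step 6: declare c=98 at depth 0
Visible at query point: c=98 d=63 e=12 f=12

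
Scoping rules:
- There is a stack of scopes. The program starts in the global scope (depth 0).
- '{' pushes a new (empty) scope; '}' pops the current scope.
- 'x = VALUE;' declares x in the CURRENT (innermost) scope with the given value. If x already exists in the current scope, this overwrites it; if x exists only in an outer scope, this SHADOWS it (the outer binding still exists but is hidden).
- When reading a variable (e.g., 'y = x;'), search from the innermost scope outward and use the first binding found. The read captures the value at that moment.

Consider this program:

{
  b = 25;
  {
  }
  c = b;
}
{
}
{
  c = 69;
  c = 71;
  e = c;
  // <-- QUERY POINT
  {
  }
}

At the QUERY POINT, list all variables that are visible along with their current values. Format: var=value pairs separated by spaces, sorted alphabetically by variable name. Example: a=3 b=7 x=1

Answer: c=71 e=71

Derivation:
Step 1: enter scope (depth=1)
Step 2: declare b=25 at depth 1
Step 3: enter scope (depth=2)
Step 4: exit scope (depth=1)
Step 5: declare c=(read b)=25 at depth 1
Step 6: exit scope (depth=0)
Step 7: enter scope (depth=1)
Step 8: exit scope (depth=0)
Step 9: enter scope (depth=1)
Step 10: declare c=69 at depth 1
Step 11: declare c=71 at depth 1
Step 12: declare e=(read c)=71 at depth 1
Visible at query point: c=71 e=71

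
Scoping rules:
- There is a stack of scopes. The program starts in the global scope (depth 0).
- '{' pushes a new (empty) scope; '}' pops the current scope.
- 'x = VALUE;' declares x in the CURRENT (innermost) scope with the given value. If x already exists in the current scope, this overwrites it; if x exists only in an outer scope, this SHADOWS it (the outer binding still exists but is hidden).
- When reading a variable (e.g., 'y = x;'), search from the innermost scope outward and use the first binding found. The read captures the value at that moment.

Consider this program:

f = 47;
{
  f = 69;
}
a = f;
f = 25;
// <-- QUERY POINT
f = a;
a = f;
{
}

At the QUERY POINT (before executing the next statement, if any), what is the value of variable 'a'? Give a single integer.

Answer: 47

Derivation:
Step 1: declare f=47 at depth 0
Step 2: enter scope (depth=1)
Step 3: declare f=69 at depth 1
Step 4: exit scope (depth=0)
Step 5: declare a=(read f)=47 at depth 0
Step 6: declare f=25 at depth 0
Visible at query point: a=47 f=25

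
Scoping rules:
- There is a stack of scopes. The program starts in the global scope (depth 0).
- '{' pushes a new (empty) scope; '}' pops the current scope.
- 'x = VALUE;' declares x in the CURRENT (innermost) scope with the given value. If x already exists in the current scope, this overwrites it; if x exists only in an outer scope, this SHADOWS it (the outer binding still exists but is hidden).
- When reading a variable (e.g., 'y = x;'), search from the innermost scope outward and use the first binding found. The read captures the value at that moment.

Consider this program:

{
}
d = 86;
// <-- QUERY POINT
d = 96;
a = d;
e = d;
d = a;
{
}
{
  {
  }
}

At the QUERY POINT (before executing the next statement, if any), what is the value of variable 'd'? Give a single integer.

Answer: 86

Derivation:
Step 1: enter scope (depth=1)
Step 2: exit scope (depth=0)
Step 3: declare d=86 at depth 0
Visible at query point: d=86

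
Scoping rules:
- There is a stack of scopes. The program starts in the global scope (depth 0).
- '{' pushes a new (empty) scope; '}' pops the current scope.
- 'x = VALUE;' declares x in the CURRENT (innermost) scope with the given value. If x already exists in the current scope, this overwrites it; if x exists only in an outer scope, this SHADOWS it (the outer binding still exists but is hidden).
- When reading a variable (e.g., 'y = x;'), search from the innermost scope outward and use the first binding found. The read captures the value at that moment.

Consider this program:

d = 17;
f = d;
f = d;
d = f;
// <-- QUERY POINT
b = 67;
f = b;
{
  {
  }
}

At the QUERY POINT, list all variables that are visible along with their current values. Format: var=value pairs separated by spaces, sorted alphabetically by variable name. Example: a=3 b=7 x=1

Step 1: declare d=17 at depth 0
Step 2: declare f=(read d)=17 at depth 0
Step 3: declare f=(read d)=17 at depth 0
Step 4: declare d=(read f)=17 at depth 0
Visible at query point: d=17 f=17

Answer: d=17 f=17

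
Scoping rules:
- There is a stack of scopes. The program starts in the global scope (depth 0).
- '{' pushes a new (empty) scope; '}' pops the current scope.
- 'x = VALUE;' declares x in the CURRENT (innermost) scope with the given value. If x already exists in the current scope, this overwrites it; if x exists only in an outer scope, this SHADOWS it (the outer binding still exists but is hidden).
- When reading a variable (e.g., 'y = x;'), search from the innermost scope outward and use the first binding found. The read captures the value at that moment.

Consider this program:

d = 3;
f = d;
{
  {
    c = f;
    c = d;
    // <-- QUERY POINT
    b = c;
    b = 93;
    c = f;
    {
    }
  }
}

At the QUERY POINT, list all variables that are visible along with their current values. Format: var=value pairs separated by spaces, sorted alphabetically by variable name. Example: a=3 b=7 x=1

Step 1: declare d=3 at depth 0
Step 2: declare f=(read d)=3 at depth 0
Step 3: enter scope (depth=1)
Step 4: enter scope (depth=2)
Step 5: declare c=(read f)=3 at depth 2
Step 6: declare c=(read d)=3 at depth 2
Visible at query point: c=3 d=3 f=3

Answer: c=3 d=3 f=3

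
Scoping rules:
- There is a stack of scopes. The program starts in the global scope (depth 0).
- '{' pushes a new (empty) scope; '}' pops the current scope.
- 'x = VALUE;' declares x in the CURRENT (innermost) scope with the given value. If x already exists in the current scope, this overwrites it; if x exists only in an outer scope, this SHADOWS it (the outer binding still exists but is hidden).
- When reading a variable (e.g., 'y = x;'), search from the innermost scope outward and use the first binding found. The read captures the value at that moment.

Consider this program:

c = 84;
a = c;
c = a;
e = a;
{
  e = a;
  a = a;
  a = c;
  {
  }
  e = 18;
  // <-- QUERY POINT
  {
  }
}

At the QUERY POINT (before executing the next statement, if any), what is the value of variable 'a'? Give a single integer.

Step 1: declare c=84 at depth 0
Step 2: declare a=(read c)=84 at depth 0
Step 3: declare c=(read a)=84 at depth 0
Step 4: declare e=(read a)=84 at depth 0
Step 5: enter scope (depth=1)
Step 6: declare e=(read a)=84 at depth 1
Step 7: declare a=(read a)=84 at depth 1
Step 8: declare a=(read c)=84 at depth 1
Step 9: enter scope (depth=2)
Step 10: exit scope (depth=1)
Step 11: declare e=18 at depth 1
Visible at query point: a=84 c=84 e=18

Answer: 84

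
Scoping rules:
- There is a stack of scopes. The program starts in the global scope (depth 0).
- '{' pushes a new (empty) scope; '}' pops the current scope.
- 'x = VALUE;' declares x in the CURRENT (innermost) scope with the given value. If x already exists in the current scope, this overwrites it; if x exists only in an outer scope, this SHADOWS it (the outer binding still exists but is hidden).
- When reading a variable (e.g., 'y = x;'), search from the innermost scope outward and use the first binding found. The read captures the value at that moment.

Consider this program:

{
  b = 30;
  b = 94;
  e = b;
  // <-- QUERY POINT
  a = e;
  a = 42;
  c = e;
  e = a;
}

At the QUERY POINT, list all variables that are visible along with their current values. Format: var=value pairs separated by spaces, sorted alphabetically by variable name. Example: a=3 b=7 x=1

Step 1: enter scope (depth=1)
Step 2: declare b=30 at depth 1
Step 3: declare b=94 at depth 1
Step 4: declare e=(read b)=94 at depth 1
Visible at query point: b=94 e=94

Answer: b=94 e=94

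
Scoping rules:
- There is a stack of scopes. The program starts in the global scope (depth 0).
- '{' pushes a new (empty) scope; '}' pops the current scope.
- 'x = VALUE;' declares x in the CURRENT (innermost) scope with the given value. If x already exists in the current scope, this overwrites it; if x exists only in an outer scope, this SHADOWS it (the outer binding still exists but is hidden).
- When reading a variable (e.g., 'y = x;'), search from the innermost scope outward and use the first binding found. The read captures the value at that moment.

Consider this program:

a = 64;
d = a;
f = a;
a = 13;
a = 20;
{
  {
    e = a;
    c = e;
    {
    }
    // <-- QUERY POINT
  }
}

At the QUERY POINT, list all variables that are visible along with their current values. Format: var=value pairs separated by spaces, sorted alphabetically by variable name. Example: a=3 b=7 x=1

Answer: a=20 c=20 d=64 e=20 f=64

Derivation:
Step 1: declare a=64 at depth 0
Step 2: declare d=(read a)=64 at depth 0
Step 3: declare f=(read a)=64 at depth 0
Step 4: declare a=13 at depth 0
Step 5: declare a=20 at depth 0
Step 6: enter scope (depth=1)
Step 7: enter scope (depth=2)
Step 8: declare e=(read a)=20 at depth 2
Step 9: declare c=(read e)=20 at depth 2
Step 10: enter scope (depth=3)
Step 11: exit scope (depth=2)
Visible at query point: a=20 c=20 d=64 e=20 f=64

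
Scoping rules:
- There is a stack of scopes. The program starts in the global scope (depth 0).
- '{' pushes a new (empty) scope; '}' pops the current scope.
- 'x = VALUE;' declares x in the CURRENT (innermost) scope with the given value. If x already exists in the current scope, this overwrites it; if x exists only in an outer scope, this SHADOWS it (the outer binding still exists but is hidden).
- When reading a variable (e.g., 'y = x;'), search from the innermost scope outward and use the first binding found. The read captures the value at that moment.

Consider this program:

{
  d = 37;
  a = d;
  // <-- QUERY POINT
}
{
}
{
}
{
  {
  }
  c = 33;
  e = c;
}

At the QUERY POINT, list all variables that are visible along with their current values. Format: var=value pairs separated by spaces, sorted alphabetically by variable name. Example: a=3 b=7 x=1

Answer: a=37 d=37

Derivation:
Step 1: enter scope (depth=1)
Step 2: declare d=37 at depth 1
Step 3: declare a=(read d)=37 at depth 1
Visible at query point: a=37 d=37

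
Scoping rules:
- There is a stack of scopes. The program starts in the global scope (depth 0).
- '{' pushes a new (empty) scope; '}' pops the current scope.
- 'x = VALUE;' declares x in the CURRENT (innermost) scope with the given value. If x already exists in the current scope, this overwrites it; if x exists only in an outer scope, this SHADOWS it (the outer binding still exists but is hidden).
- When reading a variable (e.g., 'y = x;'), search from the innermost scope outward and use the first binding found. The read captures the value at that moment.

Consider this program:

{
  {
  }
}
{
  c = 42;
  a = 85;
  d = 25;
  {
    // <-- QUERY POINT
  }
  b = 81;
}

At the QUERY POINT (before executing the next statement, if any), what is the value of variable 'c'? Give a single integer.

Step 1: enter scope (depth=1)
Step 2: enter scope (depth=2)
Step 3: exit scope (depth=1)
Step 4: exit scope (depth=0)
Step 5: enter scope (depth=1)
Step 6: declare c=42 at depth 1
Step 7: declare a=85 at depth 1
Step 8: declare d=25 at depth 1
Step 9: enter scope (depth=2)
Visible at query point: a=85 c=42 d=25

Answer: 42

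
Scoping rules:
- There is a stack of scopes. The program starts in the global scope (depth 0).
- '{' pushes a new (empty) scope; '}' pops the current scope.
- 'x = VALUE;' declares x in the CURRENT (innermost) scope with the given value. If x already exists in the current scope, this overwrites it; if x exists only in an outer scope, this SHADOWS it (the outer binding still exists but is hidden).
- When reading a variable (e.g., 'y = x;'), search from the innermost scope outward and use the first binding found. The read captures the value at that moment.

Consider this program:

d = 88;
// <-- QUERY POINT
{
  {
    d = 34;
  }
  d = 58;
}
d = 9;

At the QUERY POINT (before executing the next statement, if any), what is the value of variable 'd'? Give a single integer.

Answer: 88

Derivation:
Step 1: declare d=88 at depth 0
Visible at query point: d=88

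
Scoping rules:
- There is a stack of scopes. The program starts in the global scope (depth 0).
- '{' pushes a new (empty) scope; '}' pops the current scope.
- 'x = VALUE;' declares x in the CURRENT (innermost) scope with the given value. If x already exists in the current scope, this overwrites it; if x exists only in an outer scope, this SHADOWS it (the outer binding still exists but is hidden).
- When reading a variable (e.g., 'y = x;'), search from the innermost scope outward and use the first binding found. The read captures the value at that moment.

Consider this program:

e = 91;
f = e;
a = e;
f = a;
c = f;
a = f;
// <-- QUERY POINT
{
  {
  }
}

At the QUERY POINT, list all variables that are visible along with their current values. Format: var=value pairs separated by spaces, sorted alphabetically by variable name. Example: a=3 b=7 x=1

Step 1: declare e=91 at depth 0
Step 2: declare f=(read e)=91 at depth 0
Step 3: declare a=(read e)=91 at depth 0
Step 4: declare f=(read a)=91 at depth 0
Step 5: declare c=(read f)=91 at depth 0
Step 6: declare a=(read f)=91 at depth 0
Visible at query point: a=91 c=91 e=91 f=91

Answer: a=91 c=91 e=91 f=91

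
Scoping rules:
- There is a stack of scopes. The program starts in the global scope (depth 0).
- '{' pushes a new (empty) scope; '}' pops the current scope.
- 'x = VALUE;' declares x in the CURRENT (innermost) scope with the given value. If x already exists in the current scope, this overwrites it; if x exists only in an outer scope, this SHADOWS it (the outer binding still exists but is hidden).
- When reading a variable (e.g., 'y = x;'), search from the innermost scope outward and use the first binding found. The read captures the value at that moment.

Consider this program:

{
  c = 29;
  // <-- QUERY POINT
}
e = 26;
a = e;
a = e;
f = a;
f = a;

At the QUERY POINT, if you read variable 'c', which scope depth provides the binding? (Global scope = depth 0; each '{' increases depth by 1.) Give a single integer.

Step 1: enter scope (depth=1)
Step 2: declare c=29 at depth 1
Visible at query point: c=29

Answer: 1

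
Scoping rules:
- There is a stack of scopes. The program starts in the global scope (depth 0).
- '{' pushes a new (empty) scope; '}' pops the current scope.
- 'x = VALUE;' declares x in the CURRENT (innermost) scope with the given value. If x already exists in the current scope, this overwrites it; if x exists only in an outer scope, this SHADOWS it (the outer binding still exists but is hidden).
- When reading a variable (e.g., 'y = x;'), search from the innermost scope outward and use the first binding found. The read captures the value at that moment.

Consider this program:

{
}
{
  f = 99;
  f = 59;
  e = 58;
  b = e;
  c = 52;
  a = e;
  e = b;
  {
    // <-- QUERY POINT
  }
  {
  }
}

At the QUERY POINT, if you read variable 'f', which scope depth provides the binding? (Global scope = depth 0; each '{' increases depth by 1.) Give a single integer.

Answer: 1

Derivation:
Step 1: enter scope (depth=1)
Step 2: exit scope (depth=0)
Step 3: enter scope (depth=1)
Step 4: declare f=99 at depth 1
Step 5: declare f=59 at depth 1
Step 6: declare e=58 at depth 1
Step 7: declare b=(read e)=58 at depth 1
Step 8: declare c=52 at depth 1
Step 9: declare a=(read e)=58 at depth 1
Step 10: declare e=(read b)=58 at depth 1
Step 11: enter scope (depth=2)
Visible at query point: a=58 b=58 c=52 e=58 f=59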